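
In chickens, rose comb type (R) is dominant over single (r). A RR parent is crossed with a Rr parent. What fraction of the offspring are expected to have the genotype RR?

Punnett square for RR × Rr:
Offspring genotypes: 2 RR, 2 Rr
Total offspring: 4
Count with target: 2
Probability: 2/4 = 1/2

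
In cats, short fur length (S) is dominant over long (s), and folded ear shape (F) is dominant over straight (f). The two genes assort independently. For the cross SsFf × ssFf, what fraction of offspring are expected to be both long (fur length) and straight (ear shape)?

Dihybrid cross SsFf × ssFf — consider each gene separately:
fur length: Ss × ss → 2 Ss, 2 ss → 2 S_ : 2 ss (out of 4)
ear shape: Ff × Ff → 1 FF, 2 Ff, 1 ff → 3 F_ : 1 ff (out of 4)
Looking for: long (ss) and straight (ff)
P(long) = 2/4, P(straight) = 1/4
P(both) = 2/4 × 1/4 = 2/16 = 1/8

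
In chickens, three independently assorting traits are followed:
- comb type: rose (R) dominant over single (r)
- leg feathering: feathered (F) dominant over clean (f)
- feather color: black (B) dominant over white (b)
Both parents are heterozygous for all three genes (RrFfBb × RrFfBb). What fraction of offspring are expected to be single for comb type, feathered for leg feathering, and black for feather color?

Trihybrid cross: RrFfBb × RrFfBb
Each trait segregates independently with a 3:1 phenotypic ratio, so each gene contributes 3/4 (dominant) or 1/4 (recessive).
Target: single (comb type), feathered (leg feathering), black (feather color)
Probability = product of independent per-trait probabilities
= 1/4 × 3/4 × 3/4 = 9/64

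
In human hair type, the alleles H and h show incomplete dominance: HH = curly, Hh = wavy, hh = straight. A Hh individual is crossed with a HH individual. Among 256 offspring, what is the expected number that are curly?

Punnett square for Hh × HH:
Offspring genotypes: 2 HH, 2 Hh
Phenotype counts: 2 curly, 2 wavy
curly: 2 out of 4 → fraction 1/2
Expected count = 1/2 × 256 = 128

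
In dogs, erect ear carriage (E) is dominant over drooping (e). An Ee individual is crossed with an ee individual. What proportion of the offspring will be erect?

Punnett square for Ee × ee:
Offspring genotypes: 2 Ee, 2 ee
erect: 2, drooping: 2
erect: 2 out of 4
Probability: 2/4 = 1/2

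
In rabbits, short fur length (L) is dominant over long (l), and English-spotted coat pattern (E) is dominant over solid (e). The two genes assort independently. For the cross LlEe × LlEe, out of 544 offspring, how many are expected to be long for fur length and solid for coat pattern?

Dihybrid cross LlEe × LlEe — consider each gene separately:
fur length: Ll × Ll → 1 LL, 2 Ll, 1 ll → 3 L_ : 1 ll (out of 4)
coat pattern: Ee × Ee → 1 EE, 2 Ee, 1 ee → 3 E_ : 1 ee (out of 4)
Looking for: long (ll) and solid (ee)
P(long) = 1/4, P(solid) = 1/4
P(both) = 1/4 × 1/4 = 1/16
Expected count = 1/16 × 544 = 34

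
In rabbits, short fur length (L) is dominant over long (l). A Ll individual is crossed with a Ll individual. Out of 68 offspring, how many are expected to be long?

Punnett square for Ll × Ll:
Offspring genotypes: 1 LL, 2 Ll, 1 ll
short: 3, long: 1
long: 1 out of 4 → fraction 1/4
Expected count = 1/4 × 68 = 17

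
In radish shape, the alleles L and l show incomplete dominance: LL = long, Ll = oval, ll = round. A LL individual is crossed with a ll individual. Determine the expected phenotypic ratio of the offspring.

Punnett square for LL × ll:
Offspring genotypes: 4 Ll
Phenotype counts: 4 oval
Ratio: all oval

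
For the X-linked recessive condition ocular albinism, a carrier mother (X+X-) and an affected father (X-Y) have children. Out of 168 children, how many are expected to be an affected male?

Cross: X+X- × X-Y
Offspring: 1 X+X-, 1 X+Y, 1 X-X-, 1 X-Y
Probability of an affected male: 1/4
Expected count = 1/4 × 168 = 42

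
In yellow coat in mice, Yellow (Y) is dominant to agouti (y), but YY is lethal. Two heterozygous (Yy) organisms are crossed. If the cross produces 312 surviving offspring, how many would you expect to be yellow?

Cross: Yy × Yy
Punnett square offspring (before lethality): 1 YY, 2 Yy, 1 yy
The YY genotype is lethal (embryos die); surviving offspring: 2 Yy, 1 yy
yellow: 2 out of 3 → fraction 2/3
Expected count = 2/3 × 312 = 208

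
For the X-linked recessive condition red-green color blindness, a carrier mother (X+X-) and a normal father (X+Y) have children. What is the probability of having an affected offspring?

Cross: X+X- × X+Y
Offspring: 1 X+X+, 1 X+Y, 1 X+X-, 1 X-Y
Probability of an affected offspring: 1/4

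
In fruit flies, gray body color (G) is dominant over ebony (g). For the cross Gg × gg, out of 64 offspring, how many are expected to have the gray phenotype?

Punnett square for Gg × gg:
Offspring genotypes: 2 Gg, 2 gg
Total offspring: 4
Count with target: 2
Probability: 2/4 = 1/2
Expected count = 1/2 × 64 = 32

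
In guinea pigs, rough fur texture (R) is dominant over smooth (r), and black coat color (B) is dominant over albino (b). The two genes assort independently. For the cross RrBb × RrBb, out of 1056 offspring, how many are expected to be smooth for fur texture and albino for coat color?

Dihybrid cross RrBb × RrBb — consider each gene separately:
fur texture: Rr × Rr → 1 RR, 2 Rr, 1 rr → 3 R_ : 1 rr (out of 4)
coat color: Bb × Bb → 1 BB, 2 Bb, 1 bb → 3 B_ : 1 bb (out of 4)
Looking for: smooth (rr) and albino (bb)
P(smooth) = 1/4, P(albino) = 1/4
P(both) = 1/4 × 1/4 = 1/16
Expected count = 1/16 × 1056 = 66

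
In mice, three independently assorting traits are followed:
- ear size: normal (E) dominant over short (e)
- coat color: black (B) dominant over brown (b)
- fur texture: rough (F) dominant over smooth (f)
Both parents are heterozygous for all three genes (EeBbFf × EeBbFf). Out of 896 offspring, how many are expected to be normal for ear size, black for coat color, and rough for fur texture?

Trihybrid cross: EeBbFf × EeBbFf
Each trait segregates independently with a 3:1 phenotypic ratio, so each gene contributes 3/4 (dominant) or 1/4 (recessive).
Target: normal (ear size), black (coat color), rough (fur texture)
Probability = product of independent per-trait probabilities
= 3/4 × 3/4 × 3/4 = 27/64
Expected count = 27/64 × 896 = 378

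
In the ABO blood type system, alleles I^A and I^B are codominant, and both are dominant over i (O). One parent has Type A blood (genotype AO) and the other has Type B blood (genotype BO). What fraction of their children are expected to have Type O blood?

Cross: AO × BO
Possible offspring genotypes: 1 AB, 1 AO, 1 BO, 1 OO
Blood type counts: 1 Type AB, 1 Type A, 1 Type B, 1 Type O
Probability of Type O: 1/4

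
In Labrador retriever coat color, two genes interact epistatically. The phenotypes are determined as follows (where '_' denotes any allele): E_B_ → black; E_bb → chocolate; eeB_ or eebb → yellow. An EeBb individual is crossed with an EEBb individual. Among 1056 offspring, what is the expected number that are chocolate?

Cross: EeBb × EEBb — consider each gene separately:
E gene: Ee × EE → 2 EE, 2 Ee → 4 E_ (out of 4)
B gene: Bb × Bb → 1 BB, 2 Bb, 1 bb → 3 B_ : 1 bb (out of 4)
Genotype classes (out of 4 × 4 = 16): E_B_ = 4×3 = 12; E_bb = 4×1 = 4
Apply the phenotype rules: E_B_ (12) → black; E_bb (4) → chocolate
Phenotype counts (out of 16): 12 black, 4 chocolate
chocolate: 4 out of 16 → fraction 1/4
Expected count = 1/4 × 1056 = 264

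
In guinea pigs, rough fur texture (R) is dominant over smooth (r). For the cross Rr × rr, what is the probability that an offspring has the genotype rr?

Punnett square for Rr × rr:
Offspring genotypes: 2 Rr, 2 rr
Total offspring: 4
Count with target: 2
Probability: 2/4 = 1/2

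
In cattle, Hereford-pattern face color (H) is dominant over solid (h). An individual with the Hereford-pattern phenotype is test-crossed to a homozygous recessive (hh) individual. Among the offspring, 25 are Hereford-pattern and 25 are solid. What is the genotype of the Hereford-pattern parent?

Test cross: ? × hh
Offspring: 25 Hereford-pattern, 25 solid — approximately 1:1.
A 1:1 ratio in a test cross indicates the unknown parent is heterozygous (Hh).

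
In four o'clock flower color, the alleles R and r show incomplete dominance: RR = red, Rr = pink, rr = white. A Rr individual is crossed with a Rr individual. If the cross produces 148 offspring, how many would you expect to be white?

Punnett square for Rr × Rr:
Offspring genotypes: 1 RR, 2 Rr, 1 rr
Phenotype counts: 1 red, 2 pink, 1 white
white: 1 out of 4 → fraction 1/4
Expected count = 1/4 × 148 = 37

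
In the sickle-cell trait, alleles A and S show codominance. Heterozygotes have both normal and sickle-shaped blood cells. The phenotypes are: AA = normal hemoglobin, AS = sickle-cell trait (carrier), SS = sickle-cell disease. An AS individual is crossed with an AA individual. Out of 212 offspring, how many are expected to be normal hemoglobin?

Punnett square for AS × AA:
Offspring genotypes: 2 AA, 2 AS
Phenotype counts: 2 normal hemoglobin, 2 sickle-cell trait (carrier)
normal hemoglobin: 2 out of 4 → fraction 1/2
Expected count = 1/2 × 212 = 106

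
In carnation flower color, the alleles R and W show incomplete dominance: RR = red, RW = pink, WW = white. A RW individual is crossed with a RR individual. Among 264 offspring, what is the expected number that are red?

Punnett square for RW × RR:
Offspring genotypes: 2 RR, 2 RW
Phenotype counts: 2 red, 2 pink
red: 2 out of 4 → fraction 1/2
Expected count = 1/2 × 264 = 132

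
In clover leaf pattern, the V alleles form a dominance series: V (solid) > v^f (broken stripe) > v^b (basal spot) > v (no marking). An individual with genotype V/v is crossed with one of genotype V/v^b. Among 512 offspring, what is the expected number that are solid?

Cross: V/v × V/v^b
Allele dominance: V > v^f > v^b > v
Offspring genotypes: 1 V/V, 1 V/v^b, 1 V/v, 1 v^b/v
Phenotype counts: 3 solid, 1 basal spot
solid: 3 out of 4 → fraction 3/4
Expected count = 3/4 × 512 = 384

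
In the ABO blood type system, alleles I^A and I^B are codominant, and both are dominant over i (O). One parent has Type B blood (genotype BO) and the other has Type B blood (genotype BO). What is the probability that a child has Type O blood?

Cross: BO × BO
Possible offspring genotypes: 1 BB, 2 BO, 1 OO
Blood type counts: 3 Type B, 1 Type O
Probability of Type O: 1/4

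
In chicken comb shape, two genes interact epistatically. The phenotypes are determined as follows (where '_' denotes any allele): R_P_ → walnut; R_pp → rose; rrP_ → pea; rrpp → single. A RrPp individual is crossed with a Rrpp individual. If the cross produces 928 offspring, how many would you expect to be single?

Cross: RrPp × Rrpp — consider each gene separately:
R gene: Rr × Rr → 1 RR, 2 Rr, 1 rr → 3 R_ : 1 rr (out of 4)
P gene: Pp × pp → 2 Pp, 2 pp → 2 P_ : 2 pp (out of 4)
Genotype classes (out of 4 × 4 = 16): R_P_ = 3×2 = 6; R_pp = 3×2 = 6; rrP_ = 1×2 = 2; rrpp = 1×2 = 2
Apply the phenotype rules: R_P_ (6) → walnut; R_pp (6) → rose; rrP_ (2) → pea; rrpp (2) → single
Phenotype counts (out of 16): 6 walnut, 6 rose, 2 pea, 2 single
single: 2 out of 16 → fraction 1/8
Expected count = 1/8 × 928 = 116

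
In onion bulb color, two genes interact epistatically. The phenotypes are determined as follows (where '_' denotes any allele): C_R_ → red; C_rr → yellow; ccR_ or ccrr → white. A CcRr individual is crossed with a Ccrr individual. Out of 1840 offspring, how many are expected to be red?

Cross: CcRr × Ccrr — consider each gene separately:
C gene: Cc × Cc → 1 CC, 2 Cc, 1 cc → 3 C_ : 1 cc (out of 4)
R gene: Rr × rr → 2 Rr, 2 rr → 2 R_ : 2 rr (out of 4)
Genotype classes (out of 4 × 4 = 16): C_R_ = 3×2 = 6; C_rr = 3×2 = 6; ccR_ = 1×2 = 2; ccrr = 1×2 = 2
Apply the phenotype rules: C_R_ (6) → red; C_rr (6) → yellow; ccR_ (2) + ccrr (2) → white
Phenotype counts (out of 16): 6 red, 6 yellow, 4 white
red: 6 out of 16 → fraction 3/8
Expected count = 3/8 × 1840 = 690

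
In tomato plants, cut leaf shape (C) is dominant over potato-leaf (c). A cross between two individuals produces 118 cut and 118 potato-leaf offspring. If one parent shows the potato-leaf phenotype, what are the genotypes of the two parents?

Observed offspring: 118 cut, 118 potato-leaf
The observed ratio simplifies to 1:1. One parent shows potato-leaf, so its genotype must be cc. A 1:1 offspring split requires the other parent to be heterozygous (Cc).
Parent genotypes: cc × Cc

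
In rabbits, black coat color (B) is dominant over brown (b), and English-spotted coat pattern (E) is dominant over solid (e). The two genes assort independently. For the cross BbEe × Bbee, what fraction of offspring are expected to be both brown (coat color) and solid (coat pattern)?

Dihybrid cross BbEe × Bbee — consider each gene separately:
coat color: Bb × Bb → 1 BB, 2 Bb, 1 bb → 3 B_ : 1 bb (out of 4)
coat pattern: Ee × ee → 2 Ee, 2 ee → 2 E_ : 2 ee (out of 4)
Looking for: brown (bb) and solid (ee)
P(brown) = 1/4, P(solid) = 2/4
P(both) = 1/4 × 2/4 = 2/16 = 1/8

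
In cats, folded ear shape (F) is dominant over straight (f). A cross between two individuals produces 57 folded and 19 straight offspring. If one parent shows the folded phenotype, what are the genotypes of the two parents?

Observed offspring: 57 folded, 19 straight
The observed ratio simplifies to 3:1. Straight (ff) offspring appear, so each parent must contribute one f allele. The parent stated to show folded carries F, so it is Ff. The other parent is then either Ff or ff: Ff × ff would give a 1:1 split, whereas Ff × Ff gives 3:1 — matching the data. So both parents are heterozygous (Ff × Ff).
Parent genotypes: Ff × Ff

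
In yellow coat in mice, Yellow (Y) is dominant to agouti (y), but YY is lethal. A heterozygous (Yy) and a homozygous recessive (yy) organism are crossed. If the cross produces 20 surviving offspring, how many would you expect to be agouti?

Cross: Yy × yy
Punnett square offspring (before lethality): 2 Yy, 2 yy
No YY offspring are produced in this cross.
agouti: 2 out of 4 → fraction 1/2
Expected count = 1/2 × 20 = 10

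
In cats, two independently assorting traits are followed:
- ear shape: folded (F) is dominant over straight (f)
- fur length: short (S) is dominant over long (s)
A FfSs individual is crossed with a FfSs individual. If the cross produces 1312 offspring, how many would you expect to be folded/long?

Dihybrid cross FfSs × FfSs — consider each gene separately:
ear shape: Ff × Ff → 1 FF, 2 Ff, 1 ff → 3 F_ : 1 ff (out of 4)
fur length: Ss × Ss → 1 SS, 2 Ss, 1 ss → 3 S_ : 1 ss (out of 4)
Combine (counts out of 4 × 4 = 16): folded/short (F_S_) = 3×3 = 9; folded/long (F_ss) = 3×1 = 3; straight/short (ffS_) = 1×3 = 3; straight/long (ffss) = 1×1 = 1
Phenotype counts (out of 16): 9 folded/short, 3 folded/long, 3 straight/short, 1 straight/long
folded/long: 3 out of 16 → fraction 3/16
Expected count = 3/16 × 1312 = 246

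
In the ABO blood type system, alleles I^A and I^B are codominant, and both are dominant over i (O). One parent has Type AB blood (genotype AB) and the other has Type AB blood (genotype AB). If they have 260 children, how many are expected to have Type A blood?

Cross: AB × AB
Possible offspring genotypes: 1 AA, 2 AB, 1 BB
Blood type counts: 1 Type A, 2 Type AB, 1 Type B
Probability of Type A: 1/4
Expected count = 1/4 × 260 = 65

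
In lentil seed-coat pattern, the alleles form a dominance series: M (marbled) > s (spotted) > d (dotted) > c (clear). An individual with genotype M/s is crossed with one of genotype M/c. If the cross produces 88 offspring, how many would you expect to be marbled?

Cross: M/s × M/c
Allele dominance: M > s > d > c
Offspring genotypes: 1 M/M, 1 M/c, 1 M/s, 1 s/c
Phenotype counts: 3 marbled, 1 spotted
marbled: 3 out of 4 → fraction 3/4
Expected count = 3/4 × 88 = 66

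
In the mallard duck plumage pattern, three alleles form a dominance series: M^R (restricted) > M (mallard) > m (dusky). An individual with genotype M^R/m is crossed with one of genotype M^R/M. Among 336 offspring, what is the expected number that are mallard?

Cross: M^R/m × M^R/M
Allele dominance: M^R > M > m
Offspring genotypes: 1 M^R/M^R, 1 M^R/M, 1 M^R/m, 1 M/m
Phenotype counts: 3 restricted, 1 mallard
mallard: 1 out of 4 → fraction 1/4
Expected count = 1/4 × 336 = 84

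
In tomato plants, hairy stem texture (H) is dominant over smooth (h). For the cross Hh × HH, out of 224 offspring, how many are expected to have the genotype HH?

Punnett square for Hh × HH:
Offspring genotypes: 2 HH, 2 Hh
Total offspring: 4
Count with target: 2
Probability: 2/4 = 1/2
Expected count = 1/2 × 224 = 112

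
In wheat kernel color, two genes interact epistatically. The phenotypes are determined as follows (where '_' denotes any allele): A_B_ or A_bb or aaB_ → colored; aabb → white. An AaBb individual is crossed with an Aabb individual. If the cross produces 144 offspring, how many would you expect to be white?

Cross: AaBb × Aabb — consider each gene separately:
A gene: Aa × Aa → 1 AA, 2 Aa, 1 aa → 3 A_ : 1 aa (out of 4)
B gene: Bb × bb → 2 Bb, 2 bb → 2 B_ : 2 bb (out of 4)
Genotype classes (out of 4 × 4 = 16): A_B_ = 3×2 = 6; A_bb = 3×2 = 6; aaB_ = 1×2 = 2; aabb = 1×2 = 2
Apply the phenotype rules: A_B_ (6) + A_bb (6) + aaB_ (2) → colored; aabb (2) → white
Phenotype counts (out of 16): 14 colored, 2 white
white: 2 out of 16 → fraction 1/8
Expected count = 1/8 × 144 = 18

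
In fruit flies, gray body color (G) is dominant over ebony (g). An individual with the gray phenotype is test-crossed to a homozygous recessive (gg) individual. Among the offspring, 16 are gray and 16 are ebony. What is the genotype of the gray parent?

Test cross: ? × gg
Offspring: 16 gray, 16 ebony — approximately 1:1.
A 1:1 ratio in a test cross indicates the unknown parent is heterozygous (Gg).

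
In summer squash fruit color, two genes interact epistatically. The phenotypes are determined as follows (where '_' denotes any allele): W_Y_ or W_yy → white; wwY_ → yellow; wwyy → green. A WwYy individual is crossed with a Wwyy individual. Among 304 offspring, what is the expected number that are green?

Cross: WwYy × Wwyy — consider each gene separately:
W gene: Ww × Ww → 1 WW, 2 Ww, 1 ww → 3 W_ : 1 ww (out of 4)
Y gene: Yy × yy → 2 Yy, 2 yy → 2 Y_ : 2 yy (out of 4)
Genotype classes (out of 4 × 4 = 16): W_Y_ = 3×2 = 6; W_yy = 3×2 = 6; wwY_ = 1×2 = 2; wwyy = 1×2 = 2
Apply the phenotype rules: W_Y_ (6) + W_yy (6) → white; wwY_ (2) → yellow; wwyy (2) → green
Phenotype counts (out of 16): 12 white, 2 yellow, 2 green
green: 2 out of 16 → fraction 1/8
Expected count = 1/8 × 304 = 38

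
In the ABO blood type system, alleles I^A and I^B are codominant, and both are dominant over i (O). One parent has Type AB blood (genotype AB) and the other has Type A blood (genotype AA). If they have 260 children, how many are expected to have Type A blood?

Cross: AB × AA
Possible offspring genotypes: 2 AA, 2 AB
Blood type counts: 2 Type A, 2 Type AB
Probability of Type A: 2/4 = 1/2
Expected count = 1/2 × 260 = 130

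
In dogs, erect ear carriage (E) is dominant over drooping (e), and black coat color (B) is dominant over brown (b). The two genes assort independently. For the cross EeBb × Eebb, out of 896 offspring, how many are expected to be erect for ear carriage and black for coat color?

Dihybrid cross EeBb × Eebb — consider each gene separately:
ear carriage: Ee × Ee → 1 EE, 2 Ee, 1 ee → 3 E_ : 1 ee (out of 4)
coat color: Bb × bb → 2 Bb, 2 bb → 2 B_ : 2 bb (out of 4)
Looking for: erect (E_) and black (B_)
P(erect) = 3/4, P(black) = 2/4
P(both) = 3/4 × 2/4 = 6/16 = 3/8
Expected count = 3/8 × 896 = 336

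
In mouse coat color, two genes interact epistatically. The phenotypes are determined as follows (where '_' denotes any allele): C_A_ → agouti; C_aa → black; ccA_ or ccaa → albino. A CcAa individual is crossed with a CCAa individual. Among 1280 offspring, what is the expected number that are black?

Cross: CcAa × CCAa — consider each gene separately:
C gene: Cc × CC → 2 CC, 2 Cc → 4 C_ (out of 4)
A gene: Aa × Aa → 1 AA, 2 Aa, 1 aa → 3 A_ : 1 aa (out of 4)
Genotype classes (out of 4 × 4 = 16): C_A_ = 4×3 = 12; C_aa = 4×1 = 4
Apply the phenotype rules: C_A_ (12) → agouti; C_aa (4) → black
Phenotype counts (out of 16): 12 agouti, 4 black
black: 4 out of 16 → fraction 1/4
Expected count = 1/4 × 1280 = 320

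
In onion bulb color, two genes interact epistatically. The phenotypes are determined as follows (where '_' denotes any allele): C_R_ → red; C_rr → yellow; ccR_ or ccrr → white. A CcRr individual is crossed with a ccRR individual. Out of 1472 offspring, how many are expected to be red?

Cross: CcRr × ccRR — consider each gene separately:
C gene: Cc × cc → 2 Cc, 2 cc → 2 C_ : 2 cc (out of 4)
R gene: Rr × RR → 2 RR, 2 Rr → 4 R_ (out of 4)
Genotype classes (out of 4 × 4 = 16): C_R_ = 2×4 = 8; ccR_ = 2×4 = 8
Apply the phenotype rules: C_R_ (8) → red; ccR_ (8) → white
Phenotype counts (out of 16): 8 red, 8 white
red: 8 out of 16 → fraction 1/2
Expected count = 1/2 × 1472 = 736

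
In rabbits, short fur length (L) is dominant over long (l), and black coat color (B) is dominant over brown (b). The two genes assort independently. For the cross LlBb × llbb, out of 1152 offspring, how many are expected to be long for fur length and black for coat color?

Dihybrid cross LlBb × llbb — consider each gene separately:
fur length: Ll × ll → 2 Ll, 2 ll → 2 L_ : 2 ll (out of 4)
coat color: Bb × bb → 2 Bb, 2 bb → 2 B_ : 2 bb (out of 4)
Looking for: long (ll) and black (B_)
P(long) = 2/4, P(black) = 2/4
P(both) = 2/4 × 2/4 = 4/16 = 1/4
Expected count = 1/4 × 1152 = 288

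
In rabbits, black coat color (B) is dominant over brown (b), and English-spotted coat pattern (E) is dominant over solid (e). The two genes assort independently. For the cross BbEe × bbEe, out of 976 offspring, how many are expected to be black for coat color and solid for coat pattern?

Dihybrid cross BbEe × bbEe — consider each gene separately:
coat color: Bb × bb → 2 Bb, 2 bb → 2 B_ : 2 bb (out of 4)
coat pattern: Ee × Ee → 1 EE, 2 Ee, 1 ee → 3 E_ : 1 ee (out of 4)
Looking for: black (B_) and solid (ee)
P(black) = 2/4, P(solid) = 1/4
P(both) = 2/4 × 1/4 = 2/16 = 1/8
Expected count = 1/8 × 976 = 122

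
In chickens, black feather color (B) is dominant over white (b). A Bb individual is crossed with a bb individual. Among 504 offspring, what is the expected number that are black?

Punnett square for Bb × bb:
Offspring genotypes: 2 Bb, 2 bb
black: 2, white: 2
black: 2 out of 4 → fraction 1/2
Expected count = 1/2 × 504 = 252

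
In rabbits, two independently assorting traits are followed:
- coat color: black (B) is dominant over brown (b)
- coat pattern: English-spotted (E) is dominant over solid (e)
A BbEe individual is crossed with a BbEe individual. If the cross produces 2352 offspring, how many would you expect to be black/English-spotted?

Dihybrid cross BbEe × BbEe — consider each gene separately:
coat color: Bb × Bb → 1 BB, 2 Bb, 1 bb → 3 B_ : 1 bb (out of 4)
coat pattern: Ee × Ee → 1 EE, 2 Ee, 1 ee → 3 E_ : 1 ee (out of 4)
Combine (counts out of 4 × 4 = 16): black/English-spotted (B_E_) = 3×3 = 9; black/solid (B_ee) = 3×1 = 3; brown/English-spotted (bbE_) = 1×3 = 3; brown/solid (bbee) = 1×1 = 1
Phenotype counts (out of 16): 9 black/English-spotted, 3 black/solid, 3 brown/English-spotted, 1 brown/solid
black/English-spotted: 9 out of 16 → fraction 9/16
Expected count = 9/16 × 2352 = 1323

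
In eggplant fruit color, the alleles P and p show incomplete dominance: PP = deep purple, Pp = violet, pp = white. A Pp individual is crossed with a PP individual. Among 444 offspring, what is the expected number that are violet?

Punnett square for Pp × PP:
Offspring genotypes: 2 PP, 2 Pp
Phenotype counts: 2 deep purple, 2 violet
violet: 2 out of 4 → fraction 1/2
Expected count = 1/2 × 444 = 222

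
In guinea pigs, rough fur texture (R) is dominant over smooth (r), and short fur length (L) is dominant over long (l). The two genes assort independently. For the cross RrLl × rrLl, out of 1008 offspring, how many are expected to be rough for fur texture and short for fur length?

Dihybrid cross RrLl × rrLl — consider each gene separately:
fur texture: Rr × rr → 2 Rr, 2 rr → 2 R_ : 2 rr (out of 4)
fur length: Ll × Ll → 1 LL, 2 Ll, 1 ll → 3 L_ : 1 ll (out of 4)
Looking for: rough (R_) and short (L_)
P(rough) = 2/4, P(short) = 3/4
P(both) = 2/4 × 3/4 = 6/16 = 3/8
Expected count = 3/8 × 1008 = 378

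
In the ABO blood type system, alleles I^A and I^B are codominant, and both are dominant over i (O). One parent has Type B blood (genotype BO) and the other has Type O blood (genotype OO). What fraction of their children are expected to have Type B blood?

Cross: BO × OO
Possible offspring genotypes: 2 BO, 2 OO
Blood type counts: 2 Type B, 2 Type O
Probability of Type B: 2/4 = 1/2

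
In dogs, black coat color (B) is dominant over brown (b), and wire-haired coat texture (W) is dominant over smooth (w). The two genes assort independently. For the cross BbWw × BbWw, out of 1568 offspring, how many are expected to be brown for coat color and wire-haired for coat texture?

Dihybrid cross BbWw × BbWw — consider each gene separately:
coat color: Bb × Bb → 1 BB, 2 Bb, 1 bb → 3 B_ : 1 bb (out of 4)
coat texture: Ww × Ww → 1 WW, 2 Ww, 1 ww → 3 W_ : 1 ww (out of 4)
Looking for: brown (bb) and wire-haired (W_)
P(brown) = 1/4, P(wire-haired) = 3/4
P(both) = 1/4 × 3/4 = 3/16
Expected count = 3/16 × 1568 = 294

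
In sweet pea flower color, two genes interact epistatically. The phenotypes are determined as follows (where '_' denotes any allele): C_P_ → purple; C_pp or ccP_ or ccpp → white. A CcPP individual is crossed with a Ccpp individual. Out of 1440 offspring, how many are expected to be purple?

Cross: CcPP × Ccpp — consider each gene separately:
C gene: Cc × Cc → 1 CC, 2 Cc, 1 cc → 3 C_ : 1 cc (out of 4)
P gene: PP × pp → 4 Pp → 4 P_ (out of 4)
Genotype classes (out of 4 × 4 = 16): C_P_ = 3×4 = 12; ccP_ = 1×4 = 4
Apply the phenotype rules: C_P_ (12) → purple; ccP_ (4) → white
Phenotype counts (out of 16): 12 purple, 4 white
purple: 12 out of 16 → fraction 3/4
Expected count = 3/4 × 1440 = 1080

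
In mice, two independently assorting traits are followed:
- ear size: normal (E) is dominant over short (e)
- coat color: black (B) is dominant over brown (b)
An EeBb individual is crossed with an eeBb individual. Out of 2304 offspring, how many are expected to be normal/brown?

Dihybrid cross EeBb × eeBb — consider each gene separately:
ear size: Ee × ee → 2 Ee, 2 ee → 2 E_ : 2 ee (out of 4)
coat color: Bb × Bb → 1 BB, 2 Bb, 1 bb → 3 B_ : 1 bb (out of 4)
Combine (counts out of 4 × 4 = 16): normal/black (E_B_) = 2×3 = 6; normal/brown (E_bb) = 2×1 = 2; short/black (eeB_) = 2×3 = 6; short/brown (eebb) = 2×1 = 2
Phenotype counts (out of 16): 6 normal/black, 2 normal/brown, 6 short/black, 2 short/brown
normal/brown: 2 out of 16 → fraction 1/8
Expected count = 1/8 × 2304 = 288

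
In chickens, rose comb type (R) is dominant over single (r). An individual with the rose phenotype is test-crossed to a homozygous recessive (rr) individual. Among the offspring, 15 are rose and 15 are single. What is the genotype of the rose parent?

Test cross: ? × rr
Offspring: 15 rose, 15 single — approximately 1:1.
A 1:1 ratio in a test cross indicates the unknown parent is heterozygous (Rr).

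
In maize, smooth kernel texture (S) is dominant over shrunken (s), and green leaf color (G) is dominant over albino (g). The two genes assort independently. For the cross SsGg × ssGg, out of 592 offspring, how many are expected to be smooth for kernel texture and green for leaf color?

Dihybrid cross SsGg × ssGg — consider each gene separately:
kernel texture: Ss × ss → 2 Ss, 2 ss → 2 S_ : 2 ss (out of 4)
leaf color: Gg × Gg → 1 GG, 2 Gg, 1 gg → 3 G_ : 1 gg (out of 4)
Looking for: smooth (S_) and green (G_)
P(smooth) = 2/4, P(green) = 3/4
P(both) = 2/4 × 3/4 = 6/16 = 3/8
Expected count = 3/8 × 592 = 222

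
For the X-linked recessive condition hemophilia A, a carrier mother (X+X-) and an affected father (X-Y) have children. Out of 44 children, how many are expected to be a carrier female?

Cross: X+X- × X-Y
Offspring: 1 X+X-, 1 X+Y, 1 X-X-, 1 X-Y
Probability of a carrier female: 1/4
Expected count = 1/4 × 44 = 11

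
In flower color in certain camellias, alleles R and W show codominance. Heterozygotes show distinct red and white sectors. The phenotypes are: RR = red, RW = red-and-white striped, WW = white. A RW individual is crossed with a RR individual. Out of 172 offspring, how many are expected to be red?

Punnett square for RW × RR:
Offspring genotypes: 2 RR, 2 RW
Phenotype counts: 2 red, 2 red-and-white striped
red: 2 out of 4 → fraction 1/2
Expected count = 1/2 × 172 = 86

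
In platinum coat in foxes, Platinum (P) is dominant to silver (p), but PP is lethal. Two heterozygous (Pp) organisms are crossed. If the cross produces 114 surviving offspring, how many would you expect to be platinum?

Cross: Pp × Pp
Punnett square offspring (before lethality): 1 PP, 2 Pp, 1 pp
The PP genotype is lethal (embryos die); surviving offspring: 2 Pp, 1 pp
platinum: 2 out of 3 → fraction 2/3
Expected count = 2/3 × 114 = 76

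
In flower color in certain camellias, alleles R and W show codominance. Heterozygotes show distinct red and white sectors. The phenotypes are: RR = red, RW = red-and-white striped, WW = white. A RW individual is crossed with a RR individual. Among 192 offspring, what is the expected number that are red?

Punnett square for RW × RR:
Offspring genotypes: 2 RR, 2 RW
Phenotype counts: 2 red, 2 red-and-white striped
red: 2 out of 4 → fraction 1/2
Expected count = 1/2 × 192 = 96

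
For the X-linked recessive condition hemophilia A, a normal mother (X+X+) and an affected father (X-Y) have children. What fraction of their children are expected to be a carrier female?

Cross: X+X+ × X-Y
Offspring: 2 X+X-, 2 X+Y
Probability of a carrier female: 2/4 = 1/2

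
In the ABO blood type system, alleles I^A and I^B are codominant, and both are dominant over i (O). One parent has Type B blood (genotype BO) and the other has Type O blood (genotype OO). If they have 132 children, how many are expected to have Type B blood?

Cross: BO × OO
Possible offspring genotypes: 2 BO, 2 OO
Blood type counts: 2 Type B, 2 Type O
Probability of Type B: 2/4 = 1/2
Expected count = 1/2 × 132 = 66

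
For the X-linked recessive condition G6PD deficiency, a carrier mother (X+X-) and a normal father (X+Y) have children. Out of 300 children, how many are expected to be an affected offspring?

Cross: X+X- × X+Y
Offspring: 1 X+X+, 1 X+Y, 1 X+X-, 1 X-Y
Probability of an affected offspring: 1/4
Expected count = 1/4 × 300 = 75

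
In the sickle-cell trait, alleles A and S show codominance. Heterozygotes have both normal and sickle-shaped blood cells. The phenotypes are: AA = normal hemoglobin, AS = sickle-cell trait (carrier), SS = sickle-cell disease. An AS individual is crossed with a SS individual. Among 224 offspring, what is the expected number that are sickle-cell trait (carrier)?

Punnett square for AS × SS:
Offspring genotypes: 2 AS, 2 SS
Phenotype counts: 2 sickle-cell trait (carrier), 2 sickle-cell disease
sickle-cell trait (carrier): 2 out of 4 → fraction 1/2
Expected count = 1/2 × 224 = 112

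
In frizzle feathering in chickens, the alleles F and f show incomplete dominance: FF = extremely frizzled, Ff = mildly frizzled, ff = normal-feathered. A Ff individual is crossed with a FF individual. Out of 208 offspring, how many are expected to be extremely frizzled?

Punnett square for Ff × FF:
Offspring genotypes: 2 FF, 2 Ff
Phenotype counts: 2 extremely frizzled, 2 mildly frizzled
extremely frizzled: 2 out of 4 → fraction 1/2
Expected count = 1/2 × 208 = 104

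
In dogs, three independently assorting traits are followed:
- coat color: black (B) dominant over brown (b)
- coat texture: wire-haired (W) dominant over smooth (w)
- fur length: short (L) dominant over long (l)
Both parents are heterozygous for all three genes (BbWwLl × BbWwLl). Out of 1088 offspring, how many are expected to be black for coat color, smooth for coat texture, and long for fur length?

Trihybrid cross: BbWwLl × BbWwLl
Each trait segregates independently with a 3:1 phenotypic ratio, so each gene contributes 3/4 (dominant) or 1/4 (recessive).
Target: black (coat color), smooth (coat texture), long (fur length)
Probability = product of independent per-trait probabilities
= 3/4 × 1/4 × 1/4 = 3/64
Expected count = 3/64 × 1088 = 51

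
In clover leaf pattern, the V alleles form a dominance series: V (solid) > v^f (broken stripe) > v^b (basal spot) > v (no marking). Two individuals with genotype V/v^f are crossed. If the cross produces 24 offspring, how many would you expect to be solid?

Cross: V/v^f × V/v^f
Allele dominance: V > v^f > v^b > v
Offspring genotypes: 1 V/V, 2 V/v^f, 1 v^f/v^f
Phenotype counts: 3 solid, 1 broken stripe
solid: 3 out of 4 → fraction 3/4
Expected count = 3/4 × 24 = 18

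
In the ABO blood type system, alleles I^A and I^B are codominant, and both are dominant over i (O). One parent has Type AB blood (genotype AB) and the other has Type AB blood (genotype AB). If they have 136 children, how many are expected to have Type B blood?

Cross: AB × AB
Possible offspring genotypes: 1 AA, 2 AB, 1 BB
Blood type counts: 1 Type A, 2 Type AB, 1 Type B
Probability of Type B: 1/4
Expected count = 1/4 × 136 = 34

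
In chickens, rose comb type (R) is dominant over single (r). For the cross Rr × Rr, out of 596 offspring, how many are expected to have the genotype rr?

Punnett square for Rr × Rr:
Offspring genotypes: 1 RR, 2 Rr, 1 rr
Total offspring: 4
Count with target: 1
Probability: 1/4
Expected count = 1/4 × 596 = 149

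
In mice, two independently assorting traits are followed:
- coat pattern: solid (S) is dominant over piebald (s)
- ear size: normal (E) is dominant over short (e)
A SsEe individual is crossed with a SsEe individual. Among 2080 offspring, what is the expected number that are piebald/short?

Dihybrid cross SsEe × SsEe — consider each gene separately:
coat pattern: Ss × Ss → 1 SS, 2 Ss, 1 ss → 3 S_ : 1 ss (out of 4)
ear size: Ee × Ee → 1 EE, 2 Ee, 1 ee → 3 E_ : 1 ee (out of 4)
Combine (counts out of 4 × 4 = 16): solid/normal (S_E_) = 3×3 = 9; solid/short (S_ee) = 3×1 = 3; piebald/normal (ssE_) = 1×3 = 3; piebald/short (ssee) = 1×1 = 1
Phenotype counts (out of 16): 9 solid/normal, 3 solid/short, 3 piebald/normal, 1 piebald/short
piebald/short: 1 out of 16 → fraction 1/16
Expected count = 1/16 × 2080 = 130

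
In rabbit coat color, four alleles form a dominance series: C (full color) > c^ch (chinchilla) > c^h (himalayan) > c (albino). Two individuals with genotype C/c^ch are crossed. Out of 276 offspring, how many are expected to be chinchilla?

Cross: C/c^ch × C/c^ch
Allele dominance: C > c^ch > c^h > c
Offspring genotypes: 1 C/C, 2 C/c^ch, 1 c^ch/c^ch
Phenotype counts: 3 full color, 1 chinchilla
chinchilla: 1 out of 4 → fraction 1/4
Expected count = 1/4 × 276 = 69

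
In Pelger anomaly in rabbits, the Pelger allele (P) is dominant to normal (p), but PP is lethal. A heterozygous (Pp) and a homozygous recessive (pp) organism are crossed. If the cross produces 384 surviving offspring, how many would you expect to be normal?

Cross: Pp × pp
Punnett square offspring (before lethality): 2 Pp, 2 pp
No PP offspring are produced in this cross.
normal: 2 out of 4 → fraction 1/2
Expected count = 1/2 × 384 = 192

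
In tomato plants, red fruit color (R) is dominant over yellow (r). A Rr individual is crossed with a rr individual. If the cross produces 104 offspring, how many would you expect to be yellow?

Punnett square for Rr × rr:
Offspring genotypes: 2 Rr, 2 rr
red: 2, yellow: 2
yellow: 2 out of 4 → fraction 1/2
Expected count = 1/2 × 104 = 52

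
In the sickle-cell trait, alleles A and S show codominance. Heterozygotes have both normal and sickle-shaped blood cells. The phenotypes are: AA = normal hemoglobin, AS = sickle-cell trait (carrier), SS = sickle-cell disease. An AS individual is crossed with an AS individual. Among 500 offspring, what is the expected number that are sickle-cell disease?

Punnett square for AS × AS:
Offspring genotypes: 1 AA, 2 AS, 1 SS
Phenotype counts: 1 normal hemoglobin, 2 sickle-cell trait (carrier), 1 sickle-cell disease
sickle-cell disease: 1 out of 4 → fraction 1/4
Expected count = 1/4 × 500 = 125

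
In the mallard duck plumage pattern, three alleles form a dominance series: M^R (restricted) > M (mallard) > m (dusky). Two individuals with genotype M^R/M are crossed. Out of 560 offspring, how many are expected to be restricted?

Cross: M^R/M × M^R/M
Allele dominance: M^R > M > m
Offspring genotypes: 1 M^R/M^R, 2 M^R/M, 1 M/M
Phenotype counts: 3 restricted, 1 mallard
restricted: 3 out of 4 → fraction 3/4
Expected count = 3/4 × 560 = 420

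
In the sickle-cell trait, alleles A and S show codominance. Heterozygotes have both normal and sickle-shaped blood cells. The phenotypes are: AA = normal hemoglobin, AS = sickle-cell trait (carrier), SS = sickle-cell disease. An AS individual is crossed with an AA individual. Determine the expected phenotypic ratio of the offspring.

Punnett square for AS × AA:
Offspring genotypes: 2 AA, 2 AS
Phenotype counts: 2 normal hemoglobin, 2 sickle-cell trait (carrier)
Ratio: 1 normal hemoglobin : 1 sickle-cell trait (carrier)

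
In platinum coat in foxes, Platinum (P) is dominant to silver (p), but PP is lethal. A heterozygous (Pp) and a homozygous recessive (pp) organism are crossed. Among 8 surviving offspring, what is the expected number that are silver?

Cross: Pp × pp
Punnett square offspring (before lethality): 2 Pp, 2 pp
No PP offspring are produced in this cross.
silver: 2 out of 4 → fraction 1/2
Expected count = 1/2 × 8 = 4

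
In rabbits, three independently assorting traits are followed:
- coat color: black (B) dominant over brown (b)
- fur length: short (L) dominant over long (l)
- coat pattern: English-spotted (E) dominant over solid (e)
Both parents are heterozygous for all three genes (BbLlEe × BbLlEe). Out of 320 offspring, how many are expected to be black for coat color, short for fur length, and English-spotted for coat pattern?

Trihybrid cross: BbLlEe × BbLlEe
Each trait segregates independently with a 3:1 phenotypic ratio, so each gene contributes 3/4 (dominant) or 1/4 (recessive).
Target: black (coat color), short (fur length), English-spotted (coat pattern)
Probability = product of independent per-trait probabilities
= 3/4 × 3/4 × 3/4 = 27/64
Expected count = 27/64 × 320 = 135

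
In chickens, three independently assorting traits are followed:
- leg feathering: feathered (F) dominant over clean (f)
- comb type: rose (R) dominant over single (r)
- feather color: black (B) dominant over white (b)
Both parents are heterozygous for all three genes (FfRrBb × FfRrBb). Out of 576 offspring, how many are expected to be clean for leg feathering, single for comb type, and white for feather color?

Trihybrid cross: FfRrBb × FfRrBb
Each trait segregates independently with a 3:1 phenotypic ratio, so each gene contributes 3/4 (dominant) or 1/4 (recessive).
Target: clean (leg feathering), single (comb type), white (feather color)
Probability = product of independent per-trait probabilities
= 1/4 × 1/4 × 1/4 = 1/64
Expected count = 1/64 × 576 = 9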